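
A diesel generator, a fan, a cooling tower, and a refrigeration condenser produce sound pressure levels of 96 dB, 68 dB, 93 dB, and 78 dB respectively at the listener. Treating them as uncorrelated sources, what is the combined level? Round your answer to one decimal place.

Incoherent sources combine by intensity addition: L_total = 10·log₁₀(Σ 10^(L_i/10)).
Σ 10^(L/10) = 10^(96/10) + 10^(68/10) + 10^(93/10) + 10^(78/10) = 6.046e+09.
L_total = 10·log₁₀(6.046e+09) = 97.81 dB.

97.8 dB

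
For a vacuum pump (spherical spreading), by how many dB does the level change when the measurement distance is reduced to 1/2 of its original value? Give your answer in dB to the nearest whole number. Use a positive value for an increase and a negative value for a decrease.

Point-source spreading: ΔL = −20·log₁₀(r₂/r₁).
ΔL = −20·log₁₀(0.5) = +6.02 dB.

+6 dB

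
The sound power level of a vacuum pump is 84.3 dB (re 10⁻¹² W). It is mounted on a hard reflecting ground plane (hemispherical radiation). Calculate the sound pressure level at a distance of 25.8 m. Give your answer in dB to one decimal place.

48.1 dB

The power spreads over a hemisphere of area 2π·r², so L_p = L_w − 10·log₁₀(2π·r²).
2π·r² = 4182 m², 10·log₁₀ of that is 36.214 dB.
L_p = 84.3 − 36.214 = 48.09 dB.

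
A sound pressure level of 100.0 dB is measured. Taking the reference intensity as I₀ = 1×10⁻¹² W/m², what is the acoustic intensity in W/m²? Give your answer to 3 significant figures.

I = I₀·10^(L/10) = 10⁻¹² × 10^(100.0/10) = 10^(-2.000).

0.0100 W/m²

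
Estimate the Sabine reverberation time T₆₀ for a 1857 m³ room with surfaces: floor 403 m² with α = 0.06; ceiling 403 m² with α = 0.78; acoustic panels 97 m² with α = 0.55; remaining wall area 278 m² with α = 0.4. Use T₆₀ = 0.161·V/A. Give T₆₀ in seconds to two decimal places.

A = Σ Sᵢαᵢ = 403·0.06 + 403·0.78 + 97·0.55 + 278·0.4 = 503.07 m².
T₆₀ = 0.161·V/A = 0.161·1857/503.07 = 0.594 s.

0.59 s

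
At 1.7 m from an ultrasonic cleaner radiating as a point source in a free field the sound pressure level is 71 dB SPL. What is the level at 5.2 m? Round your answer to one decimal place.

Point-source attenuation: ΔL = 20·log₁₀(r₂/r₁) = 20·log₁₀(5.2/1.7) = 9.711 dB.
L₂ = 71 − 20·log₁₀(5.2/1.7) = 71 − 9.711 = 61.29 dB SPL.

61.3 dB SPL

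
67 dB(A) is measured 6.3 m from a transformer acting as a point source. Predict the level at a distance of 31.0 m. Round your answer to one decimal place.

Spherical spreading from a point source gives a 20·log₁₀(r₂/r₁) drop.
L₂ = 67 − 20·log₁₀(31.0/6.3) = 67 − 13.840 = 53.16 dB(A).

53.2 dB(A)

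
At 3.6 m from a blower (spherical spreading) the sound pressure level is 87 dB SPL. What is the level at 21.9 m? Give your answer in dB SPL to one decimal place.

Point-source attenuation: ΔL = 20·log₁₀(r₂/r₁) = 20·log₁₀(21.9/3.6) = 15.683 dB.
L₂ = 87 − 20·log₁₀(21.9/3.6) = 87 − 15.683 = 71.32 dB SPL.

71.3 dB SPL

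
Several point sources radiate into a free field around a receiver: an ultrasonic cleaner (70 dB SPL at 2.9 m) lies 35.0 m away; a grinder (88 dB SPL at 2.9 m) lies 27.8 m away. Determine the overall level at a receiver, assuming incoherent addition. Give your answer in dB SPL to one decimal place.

68.4 dB SPL

Apply inverse-square spreading to bring every level to the receiver, then sum 10^(L/10).
ultrasonic cleaner: 70 − 20·log₁₀(35.0/2.9) = 70 − 21.63 = 48.37 dB SPL.
grinder: 88 − 20·log₁₀(27.8/2.9) = 88 − 19.63 = 68.37 dB SPL.
Σ 10^(L/10) = 6.935e+06 → L_total = 10·log₁₀(6.935e+06) = 68.41 dB SPL.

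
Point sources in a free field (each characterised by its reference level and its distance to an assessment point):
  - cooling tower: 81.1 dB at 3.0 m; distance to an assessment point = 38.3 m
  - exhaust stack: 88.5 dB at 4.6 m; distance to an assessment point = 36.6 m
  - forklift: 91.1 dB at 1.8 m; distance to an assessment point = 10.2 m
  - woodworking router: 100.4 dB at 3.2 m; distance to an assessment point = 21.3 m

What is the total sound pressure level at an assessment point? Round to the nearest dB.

Apply inverse-square spreading to bring every level to the receiver, then sum 10^(L/10).
cooling tower: 81.1 − 20·log₁₀(38.3/3.0) = 81.1 − 22.12 = 58.98 dB.
exhaust stack: 88.5 − 20·log₁₀(36.6/4.6) = 88.5 − 18.01 = 70.49 dB.
forklift: 91.1 − 20·log₁₀(10.2/1.8) = 91.1 − 15.07 = 76.03 dB.
woodworking router: 100.4 − 20·log₁₀(21.3/3.2) = 100.4 − 16.46 = 83.94 dB.
Σ 10^(L/10) = 2.996e+08 → L_total = 10·log₁₀(2.996e+08) = 84.77 dB.

85 dB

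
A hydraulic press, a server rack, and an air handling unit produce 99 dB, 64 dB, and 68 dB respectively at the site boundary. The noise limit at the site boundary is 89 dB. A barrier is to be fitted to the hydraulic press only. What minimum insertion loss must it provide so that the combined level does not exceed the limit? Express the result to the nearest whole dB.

10 dB

The untreated sources together contribute 10^(64/10) + 10^(68/10) = 8.821e+06, i.e. 69.46 dB.
To meet 89 dB overall, the treated hydraulic press may contribute at most 10^(89/10) − 8.821e+06 = 7.855e+08, i.e. 88.95 dB.
Required insertion loss = 99 − 88.95 = 10.05 dB.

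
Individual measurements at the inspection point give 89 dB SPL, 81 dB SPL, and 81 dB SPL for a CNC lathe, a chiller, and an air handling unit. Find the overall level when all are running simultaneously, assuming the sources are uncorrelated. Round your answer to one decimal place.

90.2 dB SPL

Incoherent sources combine by intensity addition: L_total = 10·log₁₀(Σ 10^(L_i/10)).
Σ 10^(L/10) = 10^(89/10) + 10^(81/10) + 10^(81/10) = 1.046e+09.
L_total = 10·log₁₀(1.046e+09) = 90.20 dB SPL.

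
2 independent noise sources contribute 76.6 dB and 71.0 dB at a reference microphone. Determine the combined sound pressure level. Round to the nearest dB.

78 dB

For uncorrelated sources the intensities add, so convert each level to linear form, sum, and take 10·log₁₀ of the total.
Σ 10^(L/10) = 10^(76.6/10) + 10^(71.0/10) = 5.830e+07.
L_total = 10·log₁₀(5.830e+07) = 77.66 dB.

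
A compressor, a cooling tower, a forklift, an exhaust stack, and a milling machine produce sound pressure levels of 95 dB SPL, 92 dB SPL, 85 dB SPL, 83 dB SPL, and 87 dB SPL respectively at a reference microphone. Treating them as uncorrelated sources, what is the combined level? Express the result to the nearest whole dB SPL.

98 dB SPL

For uncorrelated sources the intensities add, so convert each level to linear form, sum, and take 10·log₁₀ of the total.
Σ 10^(L/10) = 10^(95/10) + 10^(92/10) + 10^(85/10) + 10^(83/10) + 10^(87/10) = 5.764e+09.
L_total = 10·log₁₀(5.764e+09) = 97.61 dB SPL.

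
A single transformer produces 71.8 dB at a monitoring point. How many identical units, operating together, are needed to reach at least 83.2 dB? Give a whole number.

The shortfall is 83.2 − 71.8 = 11.4 dB, and N units add 10·log₁₀ N, so need 10·log₁₀ N ≥ 11.4.
N ≥ 10^(11.4/10) = 13.804, so N = 14.

14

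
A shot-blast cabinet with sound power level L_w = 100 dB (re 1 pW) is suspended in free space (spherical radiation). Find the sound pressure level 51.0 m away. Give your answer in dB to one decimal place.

Free-field spherical radiation: L_p = L_w − 10·log₁₀(4π·r²), r = 51.0 m.
4π·r² = 3.269e+04 m², 10·log₁₀ of that is 45.144 dB.
L_p = 100 − 45.144 = 54.86 dB.

54.9 dB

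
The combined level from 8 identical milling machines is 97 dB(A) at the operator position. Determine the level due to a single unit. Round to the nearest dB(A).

88 dB(A)

For N identical incoherent sources L_total = L₁ + 10·log₁₀ N, so L₁ = 97 − 10·log₁₀(8) = 97 − 9.031.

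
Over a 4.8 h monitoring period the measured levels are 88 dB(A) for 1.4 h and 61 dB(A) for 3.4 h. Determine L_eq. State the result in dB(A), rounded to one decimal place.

The energy average is taken in the linear domain: L_eq = 10·log₁₀[(Σ tᵢ·10^(Lᵢ/10))/T], T = 4.8 h.
Σ tᵢ·10^(Lᵢ/10) = 1.4·10^(88/10) + 3.4·10^(61/10) = 8.876e+08.
L_eq = 10·log₁₀(8.876e+08/4.8) = 82.67 dB(A).

82.7 dB(A)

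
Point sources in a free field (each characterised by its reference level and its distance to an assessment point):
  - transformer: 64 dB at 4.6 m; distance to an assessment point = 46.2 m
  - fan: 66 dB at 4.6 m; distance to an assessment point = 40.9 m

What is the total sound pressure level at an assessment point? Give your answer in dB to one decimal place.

48.8 dB

First find each source's level at the receiver (point-source: −20·log₁₀(r/r_ref)), then combine on an intensity basis.
transformer: 64 − 20·log₁₀(46.2/4.6) = 64 − 20.04 = 43.96 dB.
fan: 66 − 20·log₁₀(40.9/4.6) = 66 − 18.98 = 47.02 dB.
Σ 10^(L/10) = 7.526e+04 → L_total = 10·log₁₀(7.526e+04) = 48.77 dB.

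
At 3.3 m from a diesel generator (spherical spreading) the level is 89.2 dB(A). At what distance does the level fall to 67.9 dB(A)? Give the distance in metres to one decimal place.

38.3 m

For a point source L₁ − L₂ = 20·log₁₀(r₂/r₁), so r₂ = r₁·10^((L₁−L₂)/20).
r₂ = 3.3·10^((89.2−67.9)/20) = 3.3·10^(21.3/20) = 38.33 m.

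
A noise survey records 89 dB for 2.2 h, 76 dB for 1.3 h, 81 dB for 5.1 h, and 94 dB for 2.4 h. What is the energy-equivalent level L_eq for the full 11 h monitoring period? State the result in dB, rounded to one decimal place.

88.9 dB

The energy average is taken in the linear domain: L_eq = 10·log₁₀[(Σ tᵢ·10^(Lᵢ/10))/T], T = 11 h.
Σ tᵢ·10^(Lᵢ/10) = 2.2·10^(89/10) + 1.3·10^(76/10) + 5.1·10^(81/10) + 2.4·10^(94/10) = 8.470e+09.
L_eq = 10·log₁₀(8.470e+09/11) = 88.86 dB.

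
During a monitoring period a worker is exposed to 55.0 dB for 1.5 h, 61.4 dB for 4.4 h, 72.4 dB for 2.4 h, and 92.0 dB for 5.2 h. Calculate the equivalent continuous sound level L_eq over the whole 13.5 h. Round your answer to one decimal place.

L_eq = 10·log₁₀[(1/T)·Σ tᵢ·10^(Lᵢ/10)] with T = 13.5 h.
Σ tᵢ·10^(Lᵢ/10) = 1.5·10^(55.0/10) + 4.4·10^(61.4/10) + 2.4·10^(72.4/10) + 5.2·10^(92.0/10) = 8.290e+09.
L_eq = 10·log₁₀(8.290e+09/13.5) = 87.88 dB.

87.9 dB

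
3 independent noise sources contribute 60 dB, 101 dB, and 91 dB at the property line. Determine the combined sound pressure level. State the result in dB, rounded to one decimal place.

101.4 dB

For uncorrelated sources the intensities add, so convert each level to linear form, sum, and take 10·log₁₀ of the total.
Σ 10^(L/10) = 10^(60/10) + 10^(101/10) + 10^(91/10) = 1.385e+10.
L_total = 10·log₁₀(1.385e+10) = 101.41 dB.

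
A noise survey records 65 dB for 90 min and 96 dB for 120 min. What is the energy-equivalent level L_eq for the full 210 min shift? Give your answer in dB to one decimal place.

93.6 dB

L_eq = 10·log₁₀[(1/T)·Σ tᵢ·10^(Lᵢ/10)] with T = 210 min.
Σ tᵢ·10^(Lᵢ/10) = 90·10^(65/10) + 120·10^(96/10) = 4.780e+11.
L_eq = 10·log₁₀(4.780e+11/210) = 93.57 dB.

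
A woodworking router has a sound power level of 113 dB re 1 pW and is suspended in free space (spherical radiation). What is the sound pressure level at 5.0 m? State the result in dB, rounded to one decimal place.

88.0 dB

L_p = L_w − 10·log₁₀(4π·r²) with r = 5.0 m.
4π·r² = 314.2 m², 10·log₁₀ of that is 24.971 dB.
L_p = 113 − 24.971 = 88.03 dB.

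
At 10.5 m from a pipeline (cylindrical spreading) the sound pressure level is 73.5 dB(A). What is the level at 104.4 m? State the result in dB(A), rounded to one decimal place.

For a line source, L₂ = L₁ − 10·log₁₀(r₂/r₁).
L₂ = 73.5 − 10·log₁₀(104.4/10.5) = 73.5 − 9.975 = 63.52 dB(A).

63.5 dB(A)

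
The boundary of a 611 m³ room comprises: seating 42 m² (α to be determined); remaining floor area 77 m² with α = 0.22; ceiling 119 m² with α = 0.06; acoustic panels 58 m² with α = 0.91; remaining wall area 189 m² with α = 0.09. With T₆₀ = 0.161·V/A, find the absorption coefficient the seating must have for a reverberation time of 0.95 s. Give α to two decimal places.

0.23

A = 0.161·V/T₆₀ = 0.161·611/0.95 = 103.55 m² sabins.
Absorption from the other surfaces = 77·0.22 + 119·0.06 + 58·0.91 + 189·0.09 = 93.87 m², so the seating must supply 9.68 m² over 42 m².
α = 9.68/42 = 0.230.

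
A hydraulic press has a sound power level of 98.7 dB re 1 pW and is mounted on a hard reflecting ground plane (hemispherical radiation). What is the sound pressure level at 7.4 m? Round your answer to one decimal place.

73.3 dB

The power spreads over a hemisphere of area 2π·r², so L_p = L_w − 10·log₁₀(2π·r²).
2π·r² = 344.1 m², 10·log₁₀ of that is 25.366 dB.
L_p = 98.7 − 25.366 = 73.33 dB.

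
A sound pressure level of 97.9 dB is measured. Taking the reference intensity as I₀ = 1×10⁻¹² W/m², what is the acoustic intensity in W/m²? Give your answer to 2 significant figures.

0.0062 W/m²

I/I₀ = 10^(97.9/10) = 6.166e+09, so I = 6.166e+09 × 10⁻¹² W/m².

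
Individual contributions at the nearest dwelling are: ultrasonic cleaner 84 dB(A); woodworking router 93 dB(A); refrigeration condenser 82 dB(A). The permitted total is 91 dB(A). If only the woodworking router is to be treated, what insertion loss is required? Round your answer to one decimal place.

3.7 dB

Everything except the woodworking router sums to 10^(84/10) + 10^(82/10) = 4.097e+08 in linear terms, 86.12 dB(A).
To meet 91 dB(A) overall, the treated woodworking router may contribute at most 10^(91/10) − 4.097e+08 = 8.492e+08, i.e. 89.29 dB(A).
So the woodworking router must be reduced from 93 to 89.29 dB(A): IL = 3.71 dB.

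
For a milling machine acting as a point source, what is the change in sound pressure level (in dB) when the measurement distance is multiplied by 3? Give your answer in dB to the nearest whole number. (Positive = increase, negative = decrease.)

-10 dB

A point source loses 6 dB per doubling of distance; generally ΔL = −20·log₁₀(r₂/r₁).
ΔL = −20·log₁₀(3) = -9.54 dB.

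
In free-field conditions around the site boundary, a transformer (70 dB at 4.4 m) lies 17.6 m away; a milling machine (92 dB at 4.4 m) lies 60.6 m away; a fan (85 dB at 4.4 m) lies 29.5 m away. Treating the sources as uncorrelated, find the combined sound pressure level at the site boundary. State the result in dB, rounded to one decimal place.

Apply inverse-square spreading to bring every level to the receiver, then sum 10^(L/10).
transformer: 70 − 20·log₁₀(17.6/4.4) = 70 − 12.04 = 57.96 dB.
milling machine: 92 − 20·log₁₀(60.6/4.4) = 92 − 22.78 = 69.22 dB.
fan: 85 − 20·log₁₀(29.5/4.4) = 85 − 16.53 = 68.47 dB.
Σ 10^(L/10) = 1.602e+07 → L_total = 10·log₁₀(1.602e+07) = 72.05 dB.

72.0 dB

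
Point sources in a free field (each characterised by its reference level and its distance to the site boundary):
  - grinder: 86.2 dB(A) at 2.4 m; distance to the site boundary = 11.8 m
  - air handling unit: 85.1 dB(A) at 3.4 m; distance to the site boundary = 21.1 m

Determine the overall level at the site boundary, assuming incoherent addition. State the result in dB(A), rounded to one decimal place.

First find each source's level at the receiver (point-source: −20·log₁₀(r/r_ref)), then combine on an intensity basis.
grinder: 86.2 − 20·log₁₀(11.8/2.4) = 86.2 − 13.83 = 72.37 dB(A).
air handling unit: 85.1 − 20·log₁₀(21.1/3.4) = 85.1 − 15.86 = 69.24 dB(A).
Σ 10^(L/10) = 2.565e+07 → L_total = 10·log₁₀(2.565e+07) = 74.09 dB(A).

74.1 dB(A)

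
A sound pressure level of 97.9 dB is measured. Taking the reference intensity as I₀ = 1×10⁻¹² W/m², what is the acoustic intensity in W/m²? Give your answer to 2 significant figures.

L = 10·log₁₀(I/I₀) ⇒ I = I₀·10^(L/10) = 10⁻¹² × 10^9.79.

0.0062 W/m²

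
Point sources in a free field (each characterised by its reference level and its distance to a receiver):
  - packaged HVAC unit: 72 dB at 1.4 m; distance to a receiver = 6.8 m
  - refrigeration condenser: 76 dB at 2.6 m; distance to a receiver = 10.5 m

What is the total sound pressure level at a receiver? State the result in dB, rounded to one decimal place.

64.9 dB

First find each source's level at the receiver (point-source: −20·log₁₀(r/r_ref)), then combine on an intensity basis.
packaged HVAC unit: 72 − 20·log₁₀(6.8/1.4) = 72 − 13.73 = 58.27 dB.
refrigeration condenser: 76 − 20·log₁₀(10.5/2.6) = 76 − 12.12 = 63.88 dB.
Σ 10^(L/10) = 3.113e+06 → L_total = 10·log₁₀(3.113e+06) = 64.93 dB.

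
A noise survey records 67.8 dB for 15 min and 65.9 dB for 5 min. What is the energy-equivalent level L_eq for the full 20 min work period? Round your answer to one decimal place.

L_eq = 10·log₁₀[(1/T)·Σ tᵢ·10^(Lᵢ/10)] with T = 20 min.
Σ tᵢ·10^(Lᵢ/10) = 15·10^(67.8/10) + 5·10^(65.9/10) = 1.098e+08.
L_eq = 10·log₁₀(1.098e+08/20) = 67.40 dB.

67.4 dB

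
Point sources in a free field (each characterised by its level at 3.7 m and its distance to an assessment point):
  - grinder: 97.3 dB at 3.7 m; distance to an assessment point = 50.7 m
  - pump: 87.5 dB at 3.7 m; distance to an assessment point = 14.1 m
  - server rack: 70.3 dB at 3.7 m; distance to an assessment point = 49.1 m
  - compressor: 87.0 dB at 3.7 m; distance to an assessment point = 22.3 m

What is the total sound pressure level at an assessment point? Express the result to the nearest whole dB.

79 dB

Propagate each source to the receiver with L = L_ref − 20·log₁₀(r/r_ref), then add intensities.
grinder: 97.3 − 20·log₁₀(50.7/3.7) = 97.3 − 22.74 = 74.56 dB.
pump: 87.5 − 20·log₁₀(14.1/3.7) = 87.5 − 11.62 = 75.88 dB.
server rack: 70.3 − 20·log₁₀(49.1/3.7) = 70.3 − 22.46 = 47.84 dB.
compressor: 87.0 − 20·log₁₀(22.3/3.7) = 87.0 − 15.60 = 71.40 dB.
Σ 10^(L/10) = 8.118e+07 → L_total = 10·log₁₀(8.118e+07) = 79.09 dB.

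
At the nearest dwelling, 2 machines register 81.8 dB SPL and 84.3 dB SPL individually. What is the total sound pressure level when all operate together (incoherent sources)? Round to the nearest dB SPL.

86 dB SPL

For uncorrelated sources the intensities add, so convert each level to linear form, sum, and take 10·log₁₀ of the total.
Σ 10^(L/10) = 10^(81.8/10) + 10^(84.3/10) = 4.205e+08.
L_total = 10·log₁₀(4.205e+08) = 86.24 dB SPL.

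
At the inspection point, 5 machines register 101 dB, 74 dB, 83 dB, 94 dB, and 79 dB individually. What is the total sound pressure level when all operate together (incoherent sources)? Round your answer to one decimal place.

Incoherent sources combine by intensity addition: L_total = 10·log₁₀(Σ 10^(L_i/10)).
Σ 10^(L/10) = 10^(101/10) + 10^(74/10) + 10^(83/10) + 10^(94/10) + 10^(79/10) = 1.541e+10.
L_total = 10·log₁₀(1.541e+10) = 101.88 dB.

101.9 dB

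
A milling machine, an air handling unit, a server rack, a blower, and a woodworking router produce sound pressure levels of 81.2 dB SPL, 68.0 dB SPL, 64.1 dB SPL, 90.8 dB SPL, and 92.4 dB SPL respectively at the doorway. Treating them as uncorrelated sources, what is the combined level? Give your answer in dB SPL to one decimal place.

94.9 dB SPL

For uncorrelated sources the intensities add, so convert each level to linear form, sum, and take 10·log₁₀ of the total.
Σ 10^(L/10) = 10^(81.2/10) + 10^(68.0/10) + 10^(64.1/10) + 10^(90.8/10) + 10^(92.4/10) = 3.081e+09.
L_total = 10·log₁₀(3.081e+09) = 94.89 dB SPL.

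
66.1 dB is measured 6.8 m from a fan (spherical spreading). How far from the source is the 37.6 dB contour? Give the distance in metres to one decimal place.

180.9 m

For a point source L₁ − L₂ = 20·log₁₀(r₂/r₁), so r₂ = r₁·10^((L₁−L₂)/20).
r₂ = 6.8·10^((66.1−37.6)/20) = 6.8·10^(28.5/20) = 180.93 m.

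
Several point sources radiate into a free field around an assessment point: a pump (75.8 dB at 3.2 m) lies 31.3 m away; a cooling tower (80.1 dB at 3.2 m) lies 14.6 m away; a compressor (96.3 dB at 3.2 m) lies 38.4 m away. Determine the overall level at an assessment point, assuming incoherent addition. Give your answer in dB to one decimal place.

75.4 dB

Apply inverse-square spreading to bring every level to the receiver, then sum 10^(L/10).
pump: 75.8 − 20·log₁₀(31.3/3.2) = 75.8 − 19.81 = 55.99 dB.
cooling tower: 80.1 − 20·log₁₀(14.6/3.2) = 80.1 − 13.18 = 66.92 dB.
compressor: 96.3 − 20·log₁₀(38.4/3.2) = 96.3 − 21.58 = 74.72 dB.
Σ 10^(L/10) = 3.494e+07 → L_total = 10·log₁₀(3.494e+07) = 75.43 dB.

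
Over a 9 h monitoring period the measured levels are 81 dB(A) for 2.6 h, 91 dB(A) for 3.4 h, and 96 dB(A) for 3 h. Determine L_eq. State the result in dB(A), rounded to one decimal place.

The energy average is taken in the linear domain: L_eq = 10·log₁₀[(Σ tᵢ·10^(Lᵢ/10))/T], T = 9 h.
Σ tᵢ·10^(Lᵢ/10) = 2.6·10^(81/10) + 3.4·10^(91/10) + 3·10^(96/10) = 1.655e+10.
L_eq = 10·log₁₀(1.655e+10/9) = 92.65 dB(A).

92.6 dB(A)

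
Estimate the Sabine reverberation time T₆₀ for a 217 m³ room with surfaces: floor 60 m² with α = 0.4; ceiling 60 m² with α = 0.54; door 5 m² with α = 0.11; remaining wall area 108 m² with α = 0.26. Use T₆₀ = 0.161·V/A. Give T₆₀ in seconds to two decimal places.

Total absorption A = 60·0.4 + 60·0.54 + 5·0.11 + 108·0.26 = 85.03 m² sabins.
T₆₀ = 0.161·V/A = 0.161·217/85.03 = 0.411 s.

0.41 s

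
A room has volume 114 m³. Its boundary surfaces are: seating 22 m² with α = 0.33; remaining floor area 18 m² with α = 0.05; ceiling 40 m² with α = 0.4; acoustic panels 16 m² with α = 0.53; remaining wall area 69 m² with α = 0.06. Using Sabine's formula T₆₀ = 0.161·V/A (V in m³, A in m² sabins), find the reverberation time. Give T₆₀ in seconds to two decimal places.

Total absorption A = 22·0.33 + 18·0.05 + 40·0.4 + 16·0.53 + 69·0.06 = 36.78 m² sabins.
T₆₀ = 0.161 × 114 / 36.78 = 0.499 s.

0.50 s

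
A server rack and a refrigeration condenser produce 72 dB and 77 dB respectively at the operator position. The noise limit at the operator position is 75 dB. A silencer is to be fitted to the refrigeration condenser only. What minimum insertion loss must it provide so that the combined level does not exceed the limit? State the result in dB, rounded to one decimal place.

5.0 dB

Fixed contribution from the other source: Σ 10^(L/10) = 10^(72/10) = 1.585e+07 (72.00 dB).
The limit corresponds to 10^(75/10) = 3.162e+07; subtracting the fixed part leaves 1.577e+07 for the refrigeration condenser, i.e. 71.98 dB.
So the refrigeration condenser must be reduced from 77 to 71.98 dB: IL = 5.02 dB.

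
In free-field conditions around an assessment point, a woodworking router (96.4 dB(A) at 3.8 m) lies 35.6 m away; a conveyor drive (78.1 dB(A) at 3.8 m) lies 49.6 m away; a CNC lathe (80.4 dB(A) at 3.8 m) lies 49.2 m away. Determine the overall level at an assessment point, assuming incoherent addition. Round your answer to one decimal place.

First find each source's level at the receiver (point-source: −20·log₁₀(r/r_ref)), then combine on an intensity basis.
woodworking router: 96.4 − 20·log₁₀(35.6/3.8) = 96.4 − 19.43 = 76.97 dB(A).
conveyor drive: 78.1 − 20·log₁₀(49.6/3.8) = 78.1 − 22.31 = 55.79 dB(A).
CNC lathe: 80.4 − 20·log₁₀(49.2/3.8) = 80.4 − 22.24 = 58.16 dB(A).
Σ 10^(L/10) = 5.077e+07 → L_total = 10·log₁₀(5.077e+07) = 77.06 dB(A).

77.1 dB(A)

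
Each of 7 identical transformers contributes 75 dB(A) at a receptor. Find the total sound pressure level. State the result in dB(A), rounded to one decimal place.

With 7 equal, uncorrelated contributions the intensity is 7× that of one unit, giving a rise of 10·log₁₀ 7.
L_total = 75 + 10·log₁₀(7) = 75 + 8.451 = 83.45 dB(A).

83.5 dB(A)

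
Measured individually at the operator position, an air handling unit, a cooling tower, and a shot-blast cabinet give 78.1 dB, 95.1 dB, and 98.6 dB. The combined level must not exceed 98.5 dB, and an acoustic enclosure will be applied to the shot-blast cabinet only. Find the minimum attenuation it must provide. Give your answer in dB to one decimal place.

2.8 dB

Everything except the shot-blast cabinet sums to 10^(78.1/10) + 10^(95.1/10) = 3.301e+09 in linear terms, 95.19 dB.
To meet 98.5 dB overall, the treated shot-blast cabinet may contribute at most 10^(98.5/10) − 3.301e+09 = 3.779e+09, i.e. 95.77 dB.
Required insertion loss = 98.6 − 95.77 = 2.83 dB.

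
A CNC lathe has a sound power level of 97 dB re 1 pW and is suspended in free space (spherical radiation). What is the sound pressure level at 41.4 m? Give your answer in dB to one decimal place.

The power spreads over a sphere of area 4π·r², so L_p = L_w − 10·log₁₀(4π·r²).
4π·r² = 2.154e+04 m², 10·log₁₀ of that is 43.332 dB.
L_p = 97 − 43.332 = 53.67 dB.

53.7 dB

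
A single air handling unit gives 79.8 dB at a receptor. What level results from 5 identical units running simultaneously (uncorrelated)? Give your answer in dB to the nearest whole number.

With 5 equal, uncorrelated contributions the intensity is 5× that of one unit, giving a rise of 10·log₁₀ 5.
L_total = 79.8 + 10·log₁₀(5) = 79.8 + 6.990 = 86.79 dB.

87 dB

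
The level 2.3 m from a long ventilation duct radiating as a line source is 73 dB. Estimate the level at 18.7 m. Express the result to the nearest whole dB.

64 dB

Line-source attenuation: ΔL = 10·log₁₀(r₂/r₁) = 10·log₁₀(18.7/2.3) = 9.101 dB.
L₂ = 73 − 10·log₁₀(18.7/2.3) = 73 − 9.101 = 63.90 dB.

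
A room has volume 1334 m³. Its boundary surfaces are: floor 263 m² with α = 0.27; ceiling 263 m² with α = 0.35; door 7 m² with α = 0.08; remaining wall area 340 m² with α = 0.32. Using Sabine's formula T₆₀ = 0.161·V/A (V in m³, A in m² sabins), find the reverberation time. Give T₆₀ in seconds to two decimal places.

0.79 s

Summing Sᵢαᵢ: 263·0.27 + 263·0.35 + 7·0.08 + 340·0.32 = 272.42 m².
T₆₀ = 0.161 × 1334 / 272.42 = 0.788 s.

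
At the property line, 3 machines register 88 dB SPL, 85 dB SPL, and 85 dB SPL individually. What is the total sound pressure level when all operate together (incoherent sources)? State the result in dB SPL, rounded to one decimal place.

For uncorrelated sources the intensities add, so convert each level to linear form, sum, and take 10·log₁₀ of the total.
Σ 10^(L/10) = 10^(88/10) + 10^(85/10) + 10^(85/10) = 1.263e+09.
L_total = 10·log₁₀(1.263e+09) = 91.02 dB SPL.

91.0 dB SPL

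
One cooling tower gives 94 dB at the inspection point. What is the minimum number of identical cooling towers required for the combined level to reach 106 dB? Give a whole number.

16

N identical sources give L₁ + 10·log₁₀ N, so require 10·log₁₀ N ≥ 106 − 94 = 12.0 dB.
N ≥ 10^(12.0/10) = 15.849, so N = 16.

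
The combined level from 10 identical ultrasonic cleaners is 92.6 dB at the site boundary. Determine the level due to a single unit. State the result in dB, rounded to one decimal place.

10 equal contributions raise the level by 10·log₁₀ 10 = 10.000 dB, so each unit alone gives 92.6 − 10.000.

82.6 dB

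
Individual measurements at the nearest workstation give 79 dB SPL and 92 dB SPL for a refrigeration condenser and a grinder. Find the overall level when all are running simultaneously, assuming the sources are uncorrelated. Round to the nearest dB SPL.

92 dB SPL

Incoherent sources combine by intensity addition: L_total = 10·log₁₀(Σ 10^(L_i/10)).
Σ 10^(L/10) = 10^(79/10) + 10^(92/10) = 1.664e+09.
L_total = 10·log₁₀(1.664e+09) = 92.21 dB SPL.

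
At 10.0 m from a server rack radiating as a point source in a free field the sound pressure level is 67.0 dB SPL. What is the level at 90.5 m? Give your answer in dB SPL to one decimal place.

Point-source attenuation: ΔL = 20·log₁₀(r₂/r₁) = 20·log₁₀(90.5/10.0) = 19.133 dB.
L₂ = 67.0 − 20·log₁₀(90.5/10.0) = 67.0 − 19.133 = 47.87 dB SPL.

47.9 dB SPL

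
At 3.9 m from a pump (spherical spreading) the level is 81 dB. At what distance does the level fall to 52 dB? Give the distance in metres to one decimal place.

The 29.0 dB drop corresponds to a distance ratio of 10^(29.0/20) for a point source.
r₂ = 3.9·10^((81−52)/20) = 3.9·10^(29.0/20) = 109.92 m.

109.9 m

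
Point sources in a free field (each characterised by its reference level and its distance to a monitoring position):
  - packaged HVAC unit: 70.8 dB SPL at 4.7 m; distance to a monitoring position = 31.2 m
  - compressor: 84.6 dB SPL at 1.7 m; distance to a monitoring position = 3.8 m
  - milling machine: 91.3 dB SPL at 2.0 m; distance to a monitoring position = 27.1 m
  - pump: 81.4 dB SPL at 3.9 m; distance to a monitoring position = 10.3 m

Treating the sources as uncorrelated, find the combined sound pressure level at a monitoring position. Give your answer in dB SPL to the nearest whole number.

79 dB SPL

First find each source's level at the receiver (point-source: −20·log₁₀(r/r_ref)), then combine on an intensity basis.
packaged HVAC unit: 70.8 − 20·log₁₀(31.2/4.7) = 70.8 − 16.44 = 54.36 dB SPL.
compressor: 84.6 − 20·log₁₀(3.8/1.7) = 84.6 − 6.99 = 77.61 dB SPL.
milling machine: 91.3 − 20·log₁₀(27.1/2.0) = 91.3 − 22.64 = 68.66 dB SPL.
pump: 81.4 − 20·log₁₀(10.3/3.9) = 81.4 − 8.44 = 72.96 dB SPL.
Σ 10^(L/10) = 8.513e+07 → L_total = 10·log₁₀(8.513e+07) = 79.30 dB SPL.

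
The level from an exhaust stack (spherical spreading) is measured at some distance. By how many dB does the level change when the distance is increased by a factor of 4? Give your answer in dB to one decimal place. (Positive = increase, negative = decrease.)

A point source loses 6 dB per doubling of distance; generally ΔL = −20·log₁₀(r₂/r₁).
ΔL = −20·log₁₀(4) = -12.04 dB.

-12.0 dB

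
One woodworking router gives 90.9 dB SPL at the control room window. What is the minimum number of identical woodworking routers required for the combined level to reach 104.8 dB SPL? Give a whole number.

25

The shortfall is 104.8 − 90.9 = 13.9 dB, and N units add 10·log₁₀ N, so need 10·log₁₀ N ≥ 13.9.
N ≥ 10^(13.9/10) = 24.547, so N = 25.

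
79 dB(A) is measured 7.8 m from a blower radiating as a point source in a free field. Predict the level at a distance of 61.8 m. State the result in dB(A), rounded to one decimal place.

61.0 dB(A)

Point-source attenuation: ΔL = 20·log₁₀(r₂/r₁) = 20·log₁₀(61.8/7.8) = 17.978 dB.
L₂ = 79 − 20·log₁₀(61.8/7.8) = 79 − 17.978 = 61.02 dB(A).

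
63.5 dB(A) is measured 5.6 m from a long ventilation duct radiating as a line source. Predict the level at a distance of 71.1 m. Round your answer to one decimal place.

52.5 dB(A)

For a line source, L₂ = L₁ − 10·log₁₀(r₂/r₁).
L₂ = 63.5 − 10·log₁₀(71.1/5.6) = 63.5 − 11.037 = 52.46 dB(A).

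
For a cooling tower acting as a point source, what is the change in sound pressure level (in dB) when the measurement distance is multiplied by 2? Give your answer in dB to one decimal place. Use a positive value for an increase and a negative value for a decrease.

-6.0 dB

A point source loses 6 dB per doubling of distance; generally ΔL = −20·log₁₀(r₂/r₁).
ΔL = −20·log₁₀(2) = -6.02 dB.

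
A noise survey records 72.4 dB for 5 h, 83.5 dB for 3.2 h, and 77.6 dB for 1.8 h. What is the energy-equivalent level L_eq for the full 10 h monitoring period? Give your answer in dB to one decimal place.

79.6 dB

L_eq = 10·log₁₀[(1/T)·Σ tᵢ·10^(Lᵢ/10)] with T = 10 h.
Σ tᵢ·10^(Lᵢ/10) = 5·10^(72.4/10) + 3.2·10^(83.5/10) + 1.8·10^(77.6/10) = 9.069e+08.
L_eq = 10·log₁₀(9.069e+08/10) = 79.58 dB.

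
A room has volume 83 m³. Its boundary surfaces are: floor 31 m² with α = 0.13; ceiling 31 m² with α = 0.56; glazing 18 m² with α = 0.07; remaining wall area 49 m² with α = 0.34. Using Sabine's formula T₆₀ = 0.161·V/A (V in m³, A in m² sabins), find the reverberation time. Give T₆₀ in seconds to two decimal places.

Total absorption A = 31·0.13 + 31·0.56 + 18·0.07 + 49·0.34 = 39.31 m² sabins.
T₆₀ = 0.161·V/A = 0.161·83/39.31 = 0.340 s.

0.34 s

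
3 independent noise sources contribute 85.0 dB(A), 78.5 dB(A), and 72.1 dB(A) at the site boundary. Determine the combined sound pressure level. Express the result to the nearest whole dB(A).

86 dB(A)

Incoherent sources combine by intensity addition: L_total = 10·log₁₀(Σ 10^(L_i/10)).
Σ 10^(L/10) = 10^(85.0/10) + 10^(78.5/10) + 10^(72.1/10) = 4.032e+08.
L_total = 10·log₁₀(4.032e+08) = 86.06 dB(A).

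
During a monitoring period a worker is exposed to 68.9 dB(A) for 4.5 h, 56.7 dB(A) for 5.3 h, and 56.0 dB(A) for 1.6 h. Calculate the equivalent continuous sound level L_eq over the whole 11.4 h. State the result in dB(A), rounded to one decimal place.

The energy average is taken in the linear domain: L_eq = 10·log₁₀[(Σ tᵢ·10^(Lᵢ/10))/T], T = 11.4 h.
Σ tᵢ·10^(Lᵢ/10) = 4.5·10^(68.9/10) + 5.3·10^(56.7/10) + 1.6·10^(56.0/10) = 3.805e+07.
L_eq = 10·log₁₀(3.805e+07/11.4) = 65.23 dB(A).

65.2 dB(A)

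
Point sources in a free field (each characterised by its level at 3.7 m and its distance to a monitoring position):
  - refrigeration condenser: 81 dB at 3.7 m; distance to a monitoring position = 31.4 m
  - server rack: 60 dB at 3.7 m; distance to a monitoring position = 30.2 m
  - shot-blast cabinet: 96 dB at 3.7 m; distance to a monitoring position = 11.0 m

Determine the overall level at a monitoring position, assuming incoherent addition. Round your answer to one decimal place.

Apply inverse-square spreading to bring every level to the receiver, then sum 10^(L/10).
refrigeration condenser: 81 − 20·log₁₀(31.4/3.7) = 81 − 18.57 = 62.43 dB.
server rack: 60 − 20·log₁₀(30.2/3.7) = 60 − 18.24 = 41.76 dB.
shot-blast cabinet: 96 − 20·log₁₀(11.0/3.7) = 96 − 9.46 = 86.54 dB.
Σ 10^(L/10) = 4.522e+08 → L_total = 10·log₁₀(4.522e+08) = 86.55 dB.

86.6 dB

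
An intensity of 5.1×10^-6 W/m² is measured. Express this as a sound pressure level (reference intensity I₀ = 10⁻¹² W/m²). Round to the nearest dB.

67 dB

I/I₀ = 5.1×10^-6/10⁻¹² = 5.1×10^6, and L = 10·log₁₀(I/I₀).
L = 10·(0.7076 + 6) = 67.08 dB.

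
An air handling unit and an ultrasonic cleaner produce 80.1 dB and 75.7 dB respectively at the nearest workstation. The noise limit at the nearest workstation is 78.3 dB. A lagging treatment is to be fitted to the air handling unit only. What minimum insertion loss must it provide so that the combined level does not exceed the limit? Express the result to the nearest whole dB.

Everything except the air handling unit sums to 10^(75.7/10) = 3.715e+07 in linear terms, 75.70 dB.
To meet 78.3 dB overall, the treated air handling unit may contribute at most 10^(78.3/10) − 3.715e+07 = 3.045e+07, i.e. 74.84 dB.
So the air handling unit must be reduced from 80.1 to 74.84 dB: IL = 5.26 dB.

5 dB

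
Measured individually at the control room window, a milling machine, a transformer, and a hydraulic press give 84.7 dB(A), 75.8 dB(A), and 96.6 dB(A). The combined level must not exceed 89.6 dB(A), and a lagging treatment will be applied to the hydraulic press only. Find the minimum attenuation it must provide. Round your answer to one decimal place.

Everything except the hydraulic press sums to 10^(84.7/10) + 10^(75.8/10) = 3.331e+08 in linear terms, 85.23 dB(A).
To meet 89.6 dB(A) overall, the treated hydraulic press may contribute at most 10^(89.6/10) − 3.331e+08 = 5.789e+08, i.e. 87.63 dB(A).
So the hydraulic press must be reduced from 96.6 to 87.63 dB(A): IL = 8.97 dB.

9.0 dB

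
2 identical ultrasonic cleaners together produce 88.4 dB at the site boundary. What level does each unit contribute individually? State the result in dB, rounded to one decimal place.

2 equal contributions raise the level by 10·log₁₀ 2 = 3.010 dB, so each unit alone gives 88.4 − 3.010.

85.4 dB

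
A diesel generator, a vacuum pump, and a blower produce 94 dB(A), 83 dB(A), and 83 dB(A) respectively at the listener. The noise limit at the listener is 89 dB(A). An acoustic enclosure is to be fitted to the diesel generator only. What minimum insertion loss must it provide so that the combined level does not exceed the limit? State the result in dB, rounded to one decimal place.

Fixed contribution from the other sources: Σ 10^(L/10) = 10^(83/10) + 10^(83/10) = 3.991e+08 (86.01 dB(A)).
The limit corresponds to 10^(89/10) = 7.943e+08; subtracting the fixed part leaves 3.953e+08 for the diesel generator, i.e. 85.97 dB(A).
Required insertion loss = 94 − 85.97 = 8.03 dB.

8.0 dB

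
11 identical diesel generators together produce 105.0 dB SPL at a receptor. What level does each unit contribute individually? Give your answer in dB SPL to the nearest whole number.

11 equal contributions raise the level by 10·log₁₀ 11 = 10.414 dB, so each unit alone gives 105.0 − 10.414.

95 dB SPL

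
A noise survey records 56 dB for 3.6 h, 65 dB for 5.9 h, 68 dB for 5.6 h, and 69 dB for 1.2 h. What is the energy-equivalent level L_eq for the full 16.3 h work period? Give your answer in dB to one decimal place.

66.0 dB

Weight each interval's intensity by its duration and average over T = 16.3 h:
Σ tᵢ·10^(Lᵢ/10) = 3.6·10^(56/10) + 5.9·10^(65/10) + 5.6·10^(68/10) + 1.2·10^(69/10) = 6.496e+07.
L_eq = 10·log₁₀(6.496e+07/16.3) = 66.00 dB.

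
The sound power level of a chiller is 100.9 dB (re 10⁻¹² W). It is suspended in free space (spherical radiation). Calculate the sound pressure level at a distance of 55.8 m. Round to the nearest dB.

The power spreads over a sphere of area 4π·r², so L_p = L_w − 10·log₁₀(4π·r²).
4π·r² = 3.913e+04 m², 10·log₁₀ of that is 45.925 dB.
L_p = 100.9 − 45.925 = 54.98 dB.

55 dB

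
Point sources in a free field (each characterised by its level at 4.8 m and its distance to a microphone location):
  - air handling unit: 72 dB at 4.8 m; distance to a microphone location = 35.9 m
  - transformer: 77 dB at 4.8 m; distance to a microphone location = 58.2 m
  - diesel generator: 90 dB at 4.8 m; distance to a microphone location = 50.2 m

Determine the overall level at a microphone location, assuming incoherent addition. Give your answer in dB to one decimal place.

69.9 dB

Propagate each source to the receiver with L = L_ref − 20·log₁₀(r/r_ref), then add intensities.
air handling unit: 72 − 20·log₁₀(35.9/4.8) = 72 − 17.48 = 54.52 dB.
transformer: 77 − 20·log₁₀(58.2/4.8) = 77 − 21.67 = 55.33 dB.
diesel generator: 90 − 20·log₁₀(50.2/4.8) = 90 − 20.39 = 69.61 dB.
Σ 10^(L/10) = 9.767e+06 → L_total = 10·log₁₀(9.767e+06) = 69.90 dB.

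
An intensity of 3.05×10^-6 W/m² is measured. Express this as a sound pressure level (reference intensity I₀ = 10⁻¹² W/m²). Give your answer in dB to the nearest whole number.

I/I₀ = 3.05×10^-6/10⁻¹² = 3.05×10^6, and L = 10·log₁₀(I/I₀).
L = 10·(0.4843 + 6) = 64.84 dB.

65 dB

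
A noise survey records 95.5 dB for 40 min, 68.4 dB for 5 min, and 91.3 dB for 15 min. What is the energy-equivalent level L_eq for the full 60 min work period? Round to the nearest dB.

Weight each interval's intensity by its duration and average over T = 60 min:
Σ tᵢ·10^(Lᵢ/10) = 40·10^(95.5/10) + 5·10^(68.4/10) + 15·10^(91.3/10) = 1.622e+11.
L_eq = 10·log₁₀(1.622e+11/60) = 94.32 dB.

94 dB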